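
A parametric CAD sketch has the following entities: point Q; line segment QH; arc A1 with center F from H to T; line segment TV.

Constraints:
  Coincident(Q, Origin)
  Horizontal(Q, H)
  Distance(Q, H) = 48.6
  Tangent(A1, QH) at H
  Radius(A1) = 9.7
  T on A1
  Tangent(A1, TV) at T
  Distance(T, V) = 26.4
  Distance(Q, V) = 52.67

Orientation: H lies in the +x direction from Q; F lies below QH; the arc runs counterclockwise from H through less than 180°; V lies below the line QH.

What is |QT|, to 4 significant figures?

40.06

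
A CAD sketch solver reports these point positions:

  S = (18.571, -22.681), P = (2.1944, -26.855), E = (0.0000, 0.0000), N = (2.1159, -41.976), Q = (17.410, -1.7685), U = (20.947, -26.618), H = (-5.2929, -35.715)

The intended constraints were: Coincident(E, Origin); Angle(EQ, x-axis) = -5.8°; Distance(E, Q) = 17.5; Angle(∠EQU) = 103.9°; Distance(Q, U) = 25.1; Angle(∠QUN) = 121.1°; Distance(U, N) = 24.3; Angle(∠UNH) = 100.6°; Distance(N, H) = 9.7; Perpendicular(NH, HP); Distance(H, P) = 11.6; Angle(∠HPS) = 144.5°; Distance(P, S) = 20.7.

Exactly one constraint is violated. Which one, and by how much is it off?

Distance(P, S) = 20.7 — off by 3.80.

E = (0.00, 0.00) ✓; EQ at -5.800° ✓; |EQ| = 17.50 ✓; ∠EQU = 103.9° ✓; |QU| = 25.10 ✓; ∠QUN = 121.1° ✓; |UN| = 24.30 ✓; ∠UNH = 100.6° ✓; |NH| = 9.700 ✓; ∠(NH, HP) = 90.00° ✓; |HP| = 11.60 ✓; ∠HPS = 144.5° ✓; |PS| = 16.90 ✗.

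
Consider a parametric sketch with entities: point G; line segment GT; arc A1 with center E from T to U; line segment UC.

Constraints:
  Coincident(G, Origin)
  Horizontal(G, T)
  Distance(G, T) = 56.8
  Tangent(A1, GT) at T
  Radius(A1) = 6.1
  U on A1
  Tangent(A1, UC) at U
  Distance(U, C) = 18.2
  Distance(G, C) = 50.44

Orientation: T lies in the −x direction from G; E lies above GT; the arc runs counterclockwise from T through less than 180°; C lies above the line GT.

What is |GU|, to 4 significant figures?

51.16

Checks: G = (0.00, 0.00) ✓; |EU| = 6.100 ✓; ∠(EU, UC) = 90.00° ✓; |UC| = 18.20 ✓; |GC| = 50.44 ✓.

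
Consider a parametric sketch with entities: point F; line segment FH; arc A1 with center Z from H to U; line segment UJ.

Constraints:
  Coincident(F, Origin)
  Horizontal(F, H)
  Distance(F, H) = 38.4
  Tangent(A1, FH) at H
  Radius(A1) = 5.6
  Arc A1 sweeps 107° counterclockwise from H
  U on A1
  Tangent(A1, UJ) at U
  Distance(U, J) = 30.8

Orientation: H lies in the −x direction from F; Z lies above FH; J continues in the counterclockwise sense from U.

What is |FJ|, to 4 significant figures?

55.81

F is at the origin; FH is horizontal with |FH| = 38.4 and H on the −x side, so H = (-38.40, 0.000). The tangent condition forces ZH to be normal to FH, so Z = H + (0, 5.6) = (-38.40, 5.600). On A1, H sits at bearing -90° from Z; a 107° counterclockwise sweep puts U at bearing 17°, so U = Z + 5.6·(cos 17°, sin 17°) = (-33.04, 7.237). Tangency of A1 to UJ means the radius ZU is perpendicular to UJ, so UJ runs along (−sin 17°, cos 17°); with |UJ| = 30.8, J = (-42.05, 36.69). Then |FJ| = |J − F| = 55.81.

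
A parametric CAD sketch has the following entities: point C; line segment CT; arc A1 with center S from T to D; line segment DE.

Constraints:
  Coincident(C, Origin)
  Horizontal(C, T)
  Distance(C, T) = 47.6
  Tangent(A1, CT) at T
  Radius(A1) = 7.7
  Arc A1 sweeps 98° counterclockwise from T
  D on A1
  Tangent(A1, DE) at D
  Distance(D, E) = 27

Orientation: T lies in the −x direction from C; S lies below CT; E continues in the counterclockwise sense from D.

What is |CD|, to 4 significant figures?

55.92

Since A1 is tangent to CT there, ST ⟂ CT, so S = T + (0, -7.7) = (-47.60, -7.700). On A1, T sits at bearing 90° from S; a 98° counterclockwise sweep puts D at bearing 188°, so D = S + 7.7·(cos 188°, sin 188°) = (-55.23, -8.772). Then |CD| = |D − C| = 55.92.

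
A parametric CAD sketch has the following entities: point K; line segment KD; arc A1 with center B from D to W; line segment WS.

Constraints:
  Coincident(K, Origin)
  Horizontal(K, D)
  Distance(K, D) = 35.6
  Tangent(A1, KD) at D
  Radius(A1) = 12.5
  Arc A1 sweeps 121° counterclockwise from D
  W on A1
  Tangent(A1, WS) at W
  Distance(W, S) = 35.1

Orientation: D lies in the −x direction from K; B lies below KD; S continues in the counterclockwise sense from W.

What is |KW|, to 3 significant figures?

50.0

K is at the origin; KD is horizontal with |KD| = 35.6 and D on the −x side, so D = (-35.6, 0.00). The tangent condition forces BD to be normal to KD, so B = D + (0, -12.5) = (-35.6, -12.5). On A1, D sits at bearing 90° from B; a 121° counterclockwise sweep puts W at bearing 211°, so W = B + 12.5·(cos 211°, sin 211°) = (-46.3, -18.9). Then |KW| = |W − K| = 50.0.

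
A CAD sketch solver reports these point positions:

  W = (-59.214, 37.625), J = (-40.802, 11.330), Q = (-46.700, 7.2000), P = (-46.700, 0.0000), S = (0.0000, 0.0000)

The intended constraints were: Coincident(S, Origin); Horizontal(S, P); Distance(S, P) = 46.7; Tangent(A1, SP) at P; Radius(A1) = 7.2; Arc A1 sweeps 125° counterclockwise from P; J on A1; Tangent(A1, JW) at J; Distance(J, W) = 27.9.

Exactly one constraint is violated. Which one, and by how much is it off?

Distance(J, W) = 27.9 — off by 4.20.

S = (0.00, 0.00) ✓; S.y = 0.00, P.y = 0.00 ✓; |SP| = 46.70 ✓; ∠(QP, PS) = 90.00° ✓; |QP| = 7.200 ✓; bearing(Q→J) − bearing(Q→P) = 125.0° ✓; |QJ| = 7.200 ✓; ∠(QJ, JW) = 90.00° ✓; |JW| = 32.10 ✗.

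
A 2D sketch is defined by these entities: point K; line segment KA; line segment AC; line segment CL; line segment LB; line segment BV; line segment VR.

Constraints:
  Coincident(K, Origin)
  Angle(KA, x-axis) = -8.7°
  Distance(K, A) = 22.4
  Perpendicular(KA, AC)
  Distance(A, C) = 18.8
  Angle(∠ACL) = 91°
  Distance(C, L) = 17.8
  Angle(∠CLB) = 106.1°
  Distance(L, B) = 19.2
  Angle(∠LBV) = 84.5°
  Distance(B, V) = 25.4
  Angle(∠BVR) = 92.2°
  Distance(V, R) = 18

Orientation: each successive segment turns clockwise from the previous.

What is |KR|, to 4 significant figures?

31.05

K is at the origin; KA runs at -8.7° with length 22.4, so A = (22.14, -3.388). KA ⟂ AC, so AC runs at -98.70°; with |AC| = 18.8, C = (19.30, -21.97). ∠ACL = 91.0° gives CL at 172.3° from the x-axis; with |CL| = 17.8, L = (1.659, -19.59). ∠CLB = 106.1° gives LB at 98.40° from the x-axis; with |LB| = 19.2, B = (-1.146, -0.5929). ∠LBV = 84.5° gives BV at 2.900° from the x-axis; with |BV| = 25.4, V = (24.22, 0.6921). ∠BVR = 92.2° gives VR at -84.90° from the x-axis; with |VR| = 18.0, R = (25.82, -17.24). Then |KR| = |R − K| = 31.05.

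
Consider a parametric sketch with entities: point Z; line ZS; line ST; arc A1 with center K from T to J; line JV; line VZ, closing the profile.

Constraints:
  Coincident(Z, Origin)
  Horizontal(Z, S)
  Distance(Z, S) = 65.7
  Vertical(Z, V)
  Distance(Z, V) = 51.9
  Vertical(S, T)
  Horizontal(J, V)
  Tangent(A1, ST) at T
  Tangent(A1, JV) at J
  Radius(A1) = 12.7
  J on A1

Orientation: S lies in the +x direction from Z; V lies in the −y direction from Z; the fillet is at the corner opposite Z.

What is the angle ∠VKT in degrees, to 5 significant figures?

166.52°

Z is at the origin; Z and S share the same y with |ZS| = 65.7 and S on the +x side, so S = (65.700, 0.0000). Z and V share the same x with |ZV| = 51.9 and V on the −y side, so V = (0.0000, -51.900). The virtual corner opposite Z is at (65.700, -51.900). A1 meets ST tangentially, so KT is at right angles to ST and since A1 is tangent to JV there, KJ ⟂ JV, with radius 12.7, so the center K sits 12.7 in from both sides at K = (53.000, -39.200). That places the tangent points at T = (65.700, -39.200) on ST and J = (53.000, -51.900) on JV. Then cos ∠VKT = KV·KT / (|KV||KT|), giving 166.52°.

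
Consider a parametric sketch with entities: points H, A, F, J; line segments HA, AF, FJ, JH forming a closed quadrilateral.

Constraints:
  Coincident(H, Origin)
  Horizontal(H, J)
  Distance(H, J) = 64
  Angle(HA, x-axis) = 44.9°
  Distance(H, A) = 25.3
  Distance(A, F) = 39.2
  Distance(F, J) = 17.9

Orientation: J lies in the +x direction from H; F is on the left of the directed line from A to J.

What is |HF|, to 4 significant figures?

59.44

Checks: |AF| = 39.20 ✓; |FJ| = 17.90 ✓.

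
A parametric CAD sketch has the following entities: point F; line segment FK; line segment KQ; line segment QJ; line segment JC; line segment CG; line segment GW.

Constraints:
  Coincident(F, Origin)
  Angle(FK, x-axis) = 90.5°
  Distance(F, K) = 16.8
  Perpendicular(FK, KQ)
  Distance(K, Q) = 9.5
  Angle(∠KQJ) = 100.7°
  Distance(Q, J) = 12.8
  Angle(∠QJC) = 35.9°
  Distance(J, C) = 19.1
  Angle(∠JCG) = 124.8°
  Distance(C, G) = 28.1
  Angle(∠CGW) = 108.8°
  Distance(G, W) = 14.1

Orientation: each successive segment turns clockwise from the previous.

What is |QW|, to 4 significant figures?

31.52

F is at the origin; FK runs at 90.5° with length 16.8, so K = (-0.1466, 16.80). The perpendicularity gives KQ at right angles to FK, so KQ runs at 0.5000°; with |KQ| = 9.5, Q = (9.353, 16.88). ∠KQJ = 100.7° gives QJ at -78.80° from the x-axis; with |QJ| = 12.8, J = (11.84, 4.326). ∠QJC = 35.9° gives JC at 137.1° from the x-axis; with |JC| = 19.1, C = (-2.152, 17.33). ∠JCG = 124.8° gives CG at 81.90° from the x-axis; with |CG| = 28.1, G = (1.807, 45.15). ∠CGW = 108.8° gives GW at 10.70° from the x-axis; with |GW| = 14.1, W = (15.66, 47.77). Then |QW| = |W − Q| = 31.52.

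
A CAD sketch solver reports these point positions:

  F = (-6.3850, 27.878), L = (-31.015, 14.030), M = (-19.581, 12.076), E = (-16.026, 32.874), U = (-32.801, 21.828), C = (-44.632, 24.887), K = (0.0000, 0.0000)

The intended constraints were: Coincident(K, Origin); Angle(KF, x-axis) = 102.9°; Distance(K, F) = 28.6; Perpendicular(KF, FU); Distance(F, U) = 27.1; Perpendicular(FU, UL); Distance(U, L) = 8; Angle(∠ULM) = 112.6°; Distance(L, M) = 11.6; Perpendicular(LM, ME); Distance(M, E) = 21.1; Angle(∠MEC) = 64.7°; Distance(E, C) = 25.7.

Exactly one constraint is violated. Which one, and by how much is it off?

Distance(E, C) = 25.7 — off by 4.00.

K = (0.00, 0.00) ✓; KF at 102.9° ✓; |KF| = 28.60 ✓; ∠(KF, FU) = 90.00° ✓; |FU| = 27.10 ✓; ∠(FU, UL) = 90.00° ✓; |UL| = 8.000 ✓; ∠ULM = 112.6° ✓; |LM| = 11.60 ✓; ∠(LM, ME) = 90.00° ✓; |ME| = 21.10 ✓; ∠MEC = 64.70° ✓; |EC| = 29.70 ✗.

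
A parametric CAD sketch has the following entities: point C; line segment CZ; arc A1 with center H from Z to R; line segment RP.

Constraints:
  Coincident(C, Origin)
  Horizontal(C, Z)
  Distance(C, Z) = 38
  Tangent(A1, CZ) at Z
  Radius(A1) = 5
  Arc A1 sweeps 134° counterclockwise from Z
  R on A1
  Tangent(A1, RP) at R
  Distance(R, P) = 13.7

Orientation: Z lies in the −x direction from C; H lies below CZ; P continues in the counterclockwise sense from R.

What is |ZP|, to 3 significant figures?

19.3

On A1, Z sits at bearing 90° from H; a 134° counterclockwise sweep puts R at bearing 224°, so R = H + 5.0·(cos 224°, sin 224°) = (-41.6, -8.47). Tangency of A1 to RP means the radius HR is perpendicular to RP, so RP runs along (−sin 224°, cos 224°); with |RP| = 13.7, P = (-32.1, -18.3). Then |ZP| = |P − Z| = 19.3.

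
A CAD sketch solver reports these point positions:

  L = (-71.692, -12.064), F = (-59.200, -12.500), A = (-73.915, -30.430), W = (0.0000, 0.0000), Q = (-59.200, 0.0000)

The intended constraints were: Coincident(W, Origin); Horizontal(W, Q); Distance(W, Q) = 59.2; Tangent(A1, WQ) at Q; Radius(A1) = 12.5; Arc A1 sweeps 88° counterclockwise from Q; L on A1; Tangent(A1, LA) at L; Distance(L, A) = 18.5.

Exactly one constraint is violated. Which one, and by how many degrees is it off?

Tangent(A1, LA) at L — off by 4.90°.

W = (0.00, 0.00) ✓; W.y = 0.00, Q.y = 0.00 ✓; |WQ| = 59.20 ✓; ∠(FQ, QW) = 90.00° ✓; |FQ| = 12.50 ✓; bearing(F→L) − bearing(F→Q) = 88.00° ✓; |FL| = 12.50 ✓; ∠(FL, LA) = 94.90° ✗; |LA| = 18.50 ✓.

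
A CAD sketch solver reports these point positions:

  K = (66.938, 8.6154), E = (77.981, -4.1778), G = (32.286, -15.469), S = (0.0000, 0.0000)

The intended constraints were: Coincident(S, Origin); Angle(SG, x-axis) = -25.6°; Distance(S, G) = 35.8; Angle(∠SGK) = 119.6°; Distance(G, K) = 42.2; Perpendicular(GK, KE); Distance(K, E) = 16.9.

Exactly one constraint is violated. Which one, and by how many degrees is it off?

Perpendicular(GK, KE) — off by 6.00°.

S = (0.00, 0.00) ✓; SG at -25.60° ✓; |SG| = 35.80 ✓; ∠SGK = 119.6° ✓; |GK| = 42.20 ✓; ∠(GK, KE) = 84.00° ✗; |KE| = 16.90 ✓.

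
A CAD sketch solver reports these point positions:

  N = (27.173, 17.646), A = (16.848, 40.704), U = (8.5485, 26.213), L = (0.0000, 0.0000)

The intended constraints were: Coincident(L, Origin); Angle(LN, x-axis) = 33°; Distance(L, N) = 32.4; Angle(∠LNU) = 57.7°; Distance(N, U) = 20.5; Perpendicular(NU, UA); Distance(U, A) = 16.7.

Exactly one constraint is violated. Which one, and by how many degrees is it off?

Perpendicular(NU, UA) — off by 5.10°.

L = (0.00, 0.00) ✓; LN at 33.00° ✓; |LN| = 32.40 ✓; ∠LNU = 57.70° ✓; |NU| = 20.50 ✓; ∠(NU, UA) = 95.10° ✗; |UA| = 16.70 ✓.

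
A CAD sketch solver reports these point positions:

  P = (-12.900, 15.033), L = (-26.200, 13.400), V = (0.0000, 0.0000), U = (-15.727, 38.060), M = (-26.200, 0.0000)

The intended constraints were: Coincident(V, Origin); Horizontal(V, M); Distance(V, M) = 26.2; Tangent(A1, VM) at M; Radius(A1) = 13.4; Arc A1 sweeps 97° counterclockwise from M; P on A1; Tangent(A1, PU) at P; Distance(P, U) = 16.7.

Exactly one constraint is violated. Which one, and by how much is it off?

Distance(P, U) = 16.7 — off by 6.50.

V = (0.00, 0.00) ✓; V.y = 0.00, M.y = 0.00 ✓; |VM| = 26.20 ✓; ∠(LM, MV) = 90.00° ✓; |LM| = 13.40 ✓; bearing(L→P) − bearing(L→M) = 97.00° ✓; |LP| = 13.40 ✓; ∠(LP, PU) = 90.00° ✓; |PU| = 23.20 ✗.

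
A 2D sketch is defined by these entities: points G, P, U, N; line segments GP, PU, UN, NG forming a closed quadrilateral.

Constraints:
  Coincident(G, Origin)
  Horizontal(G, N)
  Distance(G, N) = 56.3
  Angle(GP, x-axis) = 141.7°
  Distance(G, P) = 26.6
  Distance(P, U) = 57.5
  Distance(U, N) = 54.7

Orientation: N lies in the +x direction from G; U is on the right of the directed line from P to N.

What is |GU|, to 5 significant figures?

33.144

G is at the origin; GN is horizontal with |GN| = 56.3 and N in +x, so N = (56.3, 0). GP runs at 141.7° with |GP| = 26.6, so P = (-20.875, 16.486). U is determined by |PU| = 57.5 and |UN| = 54.7 together: it lies at the intersection of circle(P, 57.5) and circle(N, 54.7). With |PN| = 78.916, the foot of the radical line on PN is 41.449 from P and the perpendicular offset is √(57.5² − 41.449²) = 39.853. Taking the right-of-PN solution: U = (11.333, -31.146).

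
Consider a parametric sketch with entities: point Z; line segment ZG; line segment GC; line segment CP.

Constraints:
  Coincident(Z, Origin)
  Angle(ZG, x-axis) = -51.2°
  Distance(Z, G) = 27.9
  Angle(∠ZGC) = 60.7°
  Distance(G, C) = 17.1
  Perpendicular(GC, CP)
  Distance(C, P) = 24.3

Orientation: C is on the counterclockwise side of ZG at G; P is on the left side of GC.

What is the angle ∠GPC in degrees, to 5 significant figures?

35.134°

Z is at the origin; ZG runs at -51.2° with length 27.9, so G = 27.9·(cos -51.2°, sin -51.2°) = (17.482, -21.744). ∠ZGC = 60.7°, so GC runs at -51.2° + (180° − 60.7°) = 68.100° from the x-axis; with |GC| = 17.1, C = G + 17.1·(cos 68.100°, sin 68.100°) = (23.860, -5.8775). GC ⟂ CP; with |CP| = 24.3 on the left of GC, P = C + 24.3·(-0.92784, 0.37299) = (1.3139, 3.1861). Then cos ∠GPC = PG·PC / (|PG||PC|), giving 35.134°.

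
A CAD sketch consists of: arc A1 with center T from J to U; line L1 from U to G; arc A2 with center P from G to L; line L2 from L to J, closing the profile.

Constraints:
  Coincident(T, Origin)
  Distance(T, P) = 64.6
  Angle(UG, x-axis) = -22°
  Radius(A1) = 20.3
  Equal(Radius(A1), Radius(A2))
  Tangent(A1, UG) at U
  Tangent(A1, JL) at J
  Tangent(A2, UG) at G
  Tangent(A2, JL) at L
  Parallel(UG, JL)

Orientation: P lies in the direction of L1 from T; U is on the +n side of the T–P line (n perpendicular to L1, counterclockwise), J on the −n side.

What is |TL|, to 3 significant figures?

67.7

The slot axis is L1's direction at -22.0°, so u = (cos -22.0°, sin -22.0°) = (0.927, -0.375) and n = (−sin -22.0°, cos -22.0°) = (0.375, 0.927). T is at the origin and P lies 64.6 along u from T, so P = 64.6·u = (59.9, -24.2). Tangency of A1 to both parallel lines with radius 20.3 puts U and J at T ± 20.3·n: U = (7.60, 18.8), J = (-7.60, -18.8). Equal radii place G and L the same way about P: G = P + 20.3·n = (67.5, -5.38), L = P − 20.3·n = (52.3, -43.0). Then |TL| = |L − T| = 67.7.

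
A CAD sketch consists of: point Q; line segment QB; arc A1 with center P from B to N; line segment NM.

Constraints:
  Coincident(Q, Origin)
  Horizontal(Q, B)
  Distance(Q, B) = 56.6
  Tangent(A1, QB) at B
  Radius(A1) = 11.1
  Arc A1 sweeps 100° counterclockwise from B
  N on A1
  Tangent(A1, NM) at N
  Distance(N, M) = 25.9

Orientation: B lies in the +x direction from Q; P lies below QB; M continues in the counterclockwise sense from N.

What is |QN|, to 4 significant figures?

47.49

Q is at the origin; Q and B share the same y with |QB| = 56.6 and B on the +x side, so B = (56.60, 0.000). Since A1 is tangent to QB there, PB ⟂ QB, so P = B + (0, -11.1) = (56.60, -11.10). On A1, B sits at bearing 90° from P; a 100° counterclockwise sweep puts N at bearing 190°, so N = P + 11.1·(cos 190°, sin 190°) = (45.67, -13.03). Then |QN| = |N − Q| = 47.49.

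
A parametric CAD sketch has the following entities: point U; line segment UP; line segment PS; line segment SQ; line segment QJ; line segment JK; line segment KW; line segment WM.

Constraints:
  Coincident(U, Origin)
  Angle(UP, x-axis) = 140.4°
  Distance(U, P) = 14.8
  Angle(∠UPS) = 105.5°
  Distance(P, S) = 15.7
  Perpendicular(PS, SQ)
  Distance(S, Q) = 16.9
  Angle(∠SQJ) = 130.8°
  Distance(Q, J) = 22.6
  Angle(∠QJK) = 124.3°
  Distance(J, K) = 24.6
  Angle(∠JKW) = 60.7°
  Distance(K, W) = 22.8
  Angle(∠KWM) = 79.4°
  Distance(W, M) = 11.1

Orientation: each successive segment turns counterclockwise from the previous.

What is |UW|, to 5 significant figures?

7.4926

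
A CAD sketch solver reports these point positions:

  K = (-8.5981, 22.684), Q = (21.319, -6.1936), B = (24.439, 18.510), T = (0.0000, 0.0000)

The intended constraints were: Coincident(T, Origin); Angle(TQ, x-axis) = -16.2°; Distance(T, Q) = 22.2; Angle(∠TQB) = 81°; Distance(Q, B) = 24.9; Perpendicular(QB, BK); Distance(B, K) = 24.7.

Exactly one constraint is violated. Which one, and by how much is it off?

Distance(B, K) = 24.7 — off by 8.60.

T = (0.00, 0.00) ✓; TQ at -16.20° ✓; |TQ| = 22.20 ✓; ∠TQB = 81.00° ✓; |QB| = 24.90 ✓; ∠(QB, BK) = 90.00° ✓; |BK| = 33.30 ✗.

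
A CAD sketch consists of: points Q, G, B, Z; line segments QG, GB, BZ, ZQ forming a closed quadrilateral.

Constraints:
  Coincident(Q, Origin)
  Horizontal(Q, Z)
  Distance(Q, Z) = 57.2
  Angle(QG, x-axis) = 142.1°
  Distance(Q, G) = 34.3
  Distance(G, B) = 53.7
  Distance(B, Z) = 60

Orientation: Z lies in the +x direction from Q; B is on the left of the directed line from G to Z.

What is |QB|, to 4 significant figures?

51.08

Checks: |GB| = 53.70 ✓; |BZ| = 60.00 ✓.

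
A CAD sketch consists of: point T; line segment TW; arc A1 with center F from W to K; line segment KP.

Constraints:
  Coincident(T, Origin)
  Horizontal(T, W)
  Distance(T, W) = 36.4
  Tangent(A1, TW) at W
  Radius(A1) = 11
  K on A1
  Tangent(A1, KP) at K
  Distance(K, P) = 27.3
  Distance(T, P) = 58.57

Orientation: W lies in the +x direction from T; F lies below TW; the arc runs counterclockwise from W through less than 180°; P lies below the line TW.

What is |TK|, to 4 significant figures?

32.42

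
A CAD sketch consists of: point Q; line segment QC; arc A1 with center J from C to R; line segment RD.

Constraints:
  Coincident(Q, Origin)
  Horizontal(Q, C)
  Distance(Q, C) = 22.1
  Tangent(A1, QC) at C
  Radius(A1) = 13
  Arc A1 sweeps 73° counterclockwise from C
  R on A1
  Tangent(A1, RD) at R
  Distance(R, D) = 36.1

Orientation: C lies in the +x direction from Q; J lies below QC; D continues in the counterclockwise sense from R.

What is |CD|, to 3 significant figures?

49.4

On A1, C sits at bearing 90° from J; a 73° counterclockwise sweep puts R at bearing 163°, so R = J + 13.0·(cos 163°, sin 163°) = (9.67, -9.20). The tangent condition forces JR to be normal to RD, so RD runs along (−sin 163°, cos 163°); with |RD| = 36.1, D = (-0.887, -43.7). Then |CD| = |D − C| = 49.4.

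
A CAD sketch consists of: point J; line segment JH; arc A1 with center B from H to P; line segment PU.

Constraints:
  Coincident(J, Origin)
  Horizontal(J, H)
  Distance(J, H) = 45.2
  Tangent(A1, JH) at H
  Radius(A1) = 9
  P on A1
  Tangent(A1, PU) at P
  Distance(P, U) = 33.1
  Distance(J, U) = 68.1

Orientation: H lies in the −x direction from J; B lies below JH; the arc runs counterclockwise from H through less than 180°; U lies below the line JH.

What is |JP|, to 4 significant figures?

54.98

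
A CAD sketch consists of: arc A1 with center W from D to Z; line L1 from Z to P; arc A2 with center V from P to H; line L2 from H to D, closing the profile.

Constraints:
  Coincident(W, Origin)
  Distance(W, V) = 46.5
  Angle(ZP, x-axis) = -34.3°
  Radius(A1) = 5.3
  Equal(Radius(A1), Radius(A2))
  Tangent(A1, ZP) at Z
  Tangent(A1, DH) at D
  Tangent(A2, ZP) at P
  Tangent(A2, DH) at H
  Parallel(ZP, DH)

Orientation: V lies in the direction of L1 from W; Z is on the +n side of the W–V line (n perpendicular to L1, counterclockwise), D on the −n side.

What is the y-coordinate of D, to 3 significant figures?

-4.38

W is at the origin and V lies 46.5 along u from W, so V = 46.5·u = (38.4, -26.2). Tangency of A1 to both parallel lines with radius 5.3 puts Z and D at W ± 5.3·n: Z = (2.99, 4.38), D = (-2.99, -4.38). So D.y = -4.38.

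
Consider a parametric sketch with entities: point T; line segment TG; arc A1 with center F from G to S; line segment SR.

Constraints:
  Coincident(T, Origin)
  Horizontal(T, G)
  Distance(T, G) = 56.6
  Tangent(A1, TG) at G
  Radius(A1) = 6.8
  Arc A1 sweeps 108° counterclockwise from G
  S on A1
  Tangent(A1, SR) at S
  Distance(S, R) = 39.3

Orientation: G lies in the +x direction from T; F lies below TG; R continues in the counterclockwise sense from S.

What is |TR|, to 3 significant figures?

77.6

On A1, G sits at bearing 90° from F; a 108° counterclockwise sweep puts S at bearing 198°, so S = F + 6.8·(cos 198°, sin 198°) = (50.1, -8.90). A1 meets SR tangentially, so FS is at right angles to SR, so SR runs along (−sin 198°, cos 198°); with |SR| = 39.3, R = (62.3, -46.3). Then |TR| = |R − T| = 77.6.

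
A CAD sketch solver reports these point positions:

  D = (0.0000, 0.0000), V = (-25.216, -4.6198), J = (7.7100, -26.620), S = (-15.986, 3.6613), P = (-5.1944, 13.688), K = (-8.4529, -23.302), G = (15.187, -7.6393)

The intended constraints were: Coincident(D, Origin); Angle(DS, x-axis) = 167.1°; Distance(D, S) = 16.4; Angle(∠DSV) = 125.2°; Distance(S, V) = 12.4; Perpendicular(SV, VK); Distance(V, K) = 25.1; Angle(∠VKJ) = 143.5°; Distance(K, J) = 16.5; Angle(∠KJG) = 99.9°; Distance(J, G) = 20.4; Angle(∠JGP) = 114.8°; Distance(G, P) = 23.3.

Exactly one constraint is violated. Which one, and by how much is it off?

Distance(G, P) = 23.3 — off by 6.20.

D = (0.00, 0.00) ✓; DS at 167.1° ✓; |DS| = 16.40 ✓; ∠DSV = 125.2° ✓; |SV| = 12.40 ✓; ∠(SV, VK) = 90.00° ✓; |VK| = 25.10 ✓; ∠VKJ = 143.5° ✓; |KJ| = 16.50 ✓; ∠KJG = 99.90° ✓; |JG| = 20.40 ✓; ∠JGP = 114.8° ✓; |GP| = 29.50 ✗.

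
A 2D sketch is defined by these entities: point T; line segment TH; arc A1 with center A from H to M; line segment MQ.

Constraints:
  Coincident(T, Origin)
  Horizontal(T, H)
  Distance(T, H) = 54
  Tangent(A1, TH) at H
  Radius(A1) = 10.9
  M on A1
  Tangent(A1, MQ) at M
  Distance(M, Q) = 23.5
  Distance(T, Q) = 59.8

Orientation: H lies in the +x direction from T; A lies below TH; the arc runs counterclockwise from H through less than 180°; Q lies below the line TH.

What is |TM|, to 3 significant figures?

45.2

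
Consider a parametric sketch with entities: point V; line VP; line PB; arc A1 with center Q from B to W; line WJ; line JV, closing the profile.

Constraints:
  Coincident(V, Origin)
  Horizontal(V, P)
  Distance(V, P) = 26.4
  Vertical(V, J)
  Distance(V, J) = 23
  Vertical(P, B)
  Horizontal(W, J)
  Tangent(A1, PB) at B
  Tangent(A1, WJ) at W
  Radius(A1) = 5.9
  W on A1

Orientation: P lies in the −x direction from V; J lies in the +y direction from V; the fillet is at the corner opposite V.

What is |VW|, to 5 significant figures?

30.810

V is at the origin; V and P share the same y with |VP| = 26.4 and P on the −x side, so P = (-26.400, 0.0000). V and J share the same x with |VJ| = 23.0 and J on the +y side, so J = (0.0000, 23.000). The virtual corner opposite V is at (-26.400, 23.000). The tangent condition forces QB to be normal to PB and tangency of A1 to WJ means the radius QW is perpendicular to WJ, with radius 5.9, so the center Q sits 5.9 in from both sides at Q = (-20.500, 17.100). That places the tangent points at B = (-26.400, 17.100) on PB and W = (-20.500, 23.000) on WJ. Then |VW| = |W − V| = 30.810.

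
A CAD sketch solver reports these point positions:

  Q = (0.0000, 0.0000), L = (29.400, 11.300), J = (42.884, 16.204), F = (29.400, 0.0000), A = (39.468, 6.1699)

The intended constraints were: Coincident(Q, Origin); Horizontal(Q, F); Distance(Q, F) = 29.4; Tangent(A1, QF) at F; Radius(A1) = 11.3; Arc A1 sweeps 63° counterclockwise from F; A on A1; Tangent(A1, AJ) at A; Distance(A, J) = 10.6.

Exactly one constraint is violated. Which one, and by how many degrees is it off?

Tangent(A1, AJ) at A — off by 8.20°.

Q = (0.00, 0.00) ✓; Q.y = 0.00, F.y = 0.00 ✓; |QF| = 29.40 ✓; ∠(LF, FQ) = 90.00° ✓; |LF| = 11.30 ✓; bearing(L→A) − bearing(L→F) = 63.00° ✓; |LA| = 11.30 ✓; ∠(LA, AJ) = 81.80° ✗; |AJ| = 10.60 ✓.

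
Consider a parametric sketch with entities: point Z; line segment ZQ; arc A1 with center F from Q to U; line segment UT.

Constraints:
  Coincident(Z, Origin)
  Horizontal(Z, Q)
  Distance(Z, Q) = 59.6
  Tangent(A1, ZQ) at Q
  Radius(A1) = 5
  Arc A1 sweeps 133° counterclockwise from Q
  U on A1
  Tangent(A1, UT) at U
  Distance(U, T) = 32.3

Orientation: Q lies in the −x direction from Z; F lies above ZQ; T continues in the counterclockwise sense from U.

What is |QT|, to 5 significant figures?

36.927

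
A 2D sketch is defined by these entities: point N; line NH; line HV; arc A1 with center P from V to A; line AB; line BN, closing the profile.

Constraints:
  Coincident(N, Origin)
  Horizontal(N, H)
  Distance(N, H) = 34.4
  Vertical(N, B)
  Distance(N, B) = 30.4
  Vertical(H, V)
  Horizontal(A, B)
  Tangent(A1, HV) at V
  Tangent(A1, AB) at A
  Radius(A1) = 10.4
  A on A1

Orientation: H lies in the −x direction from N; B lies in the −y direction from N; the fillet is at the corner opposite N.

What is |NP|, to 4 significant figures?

31.24

N is at the origin; N and H share the same y with |NH| = 34.4 and H on the −x side, so H = (-34.40, 0.000). N and B share the same x with |NB| = 30.4 and B on the −y side, so B = (0.000, -30.40). The virtual corner opposite N is at (-34.40, -30.40). Since A1 is tangent to HV there, PV ⟂ HV and since A1 is tangent to AB there, PA ⟂ AB, with radius 10.4, so the center P sits 10.4 in from both sides at P = (-24.00, -20.00). Then |NP| = |P − N| = 31.24.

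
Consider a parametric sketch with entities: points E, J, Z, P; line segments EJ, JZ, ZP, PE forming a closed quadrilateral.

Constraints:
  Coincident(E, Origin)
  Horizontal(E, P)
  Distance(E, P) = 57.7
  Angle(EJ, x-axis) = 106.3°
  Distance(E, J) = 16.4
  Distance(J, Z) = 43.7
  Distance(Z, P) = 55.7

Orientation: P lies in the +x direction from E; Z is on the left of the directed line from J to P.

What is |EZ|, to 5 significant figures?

53.399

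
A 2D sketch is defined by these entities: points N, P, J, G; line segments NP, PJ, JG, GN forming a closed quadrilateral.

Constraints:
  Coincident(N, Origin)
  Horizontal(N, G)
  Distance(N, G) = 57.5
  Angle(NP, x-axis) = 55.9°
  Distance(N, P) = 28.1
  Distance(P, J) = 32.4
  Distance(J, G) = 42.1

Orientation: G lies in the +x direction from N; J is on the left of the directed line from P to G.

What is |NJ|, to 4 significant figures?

59.04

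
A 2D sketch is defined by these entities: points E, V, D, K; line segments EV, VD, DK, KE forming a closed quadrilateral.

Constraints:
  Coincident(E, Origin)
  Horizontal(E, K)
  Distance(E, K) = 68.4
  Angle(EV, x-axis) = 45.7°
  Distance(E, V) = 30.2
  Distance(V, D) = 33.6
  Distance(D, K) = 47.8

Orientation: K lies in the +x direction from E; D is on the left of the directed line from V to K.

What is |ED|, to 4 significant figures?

63.70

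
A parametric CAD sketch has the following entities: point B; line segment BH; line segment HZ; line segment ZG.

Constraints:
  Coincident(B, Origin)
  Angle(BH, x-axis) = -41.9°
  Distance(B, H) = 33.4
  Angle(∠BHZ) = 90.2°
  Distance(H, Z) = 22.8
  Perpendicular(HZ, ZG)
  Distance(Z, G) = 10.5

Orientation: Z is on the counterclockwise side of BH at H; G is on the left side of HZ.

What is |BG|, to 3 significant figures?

32.4

∠BHZ = 90.2°, so HZ runs at -41.9° + (180° − 90.2°) = 47.9° from the x-axis; with |HZ| = 22.8, Z = H + 22.8·(cos 47.9°, sin 47.9°) = (40.1, -5.39). HZ ⟂ ZG; with |ZG| = 10.5 on the left of HZ, G = Z + 10.5·(-0.742, 0.670) = (32.4, 1.65). Then |BG| = |G − B| = 32.4.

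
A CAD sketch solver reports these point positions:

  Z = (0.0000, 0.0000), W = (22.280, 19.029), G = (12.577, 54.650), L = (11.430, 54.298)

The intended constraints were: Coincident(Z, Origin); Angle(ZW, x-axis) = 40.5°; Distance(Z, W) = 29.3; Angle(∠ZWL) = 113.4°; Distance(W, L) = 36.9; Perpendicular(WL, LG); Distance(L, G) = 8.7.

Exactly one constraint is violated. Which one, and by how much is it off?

Distance(L, G) = 8.7 — off by 7.50.

Z = (0.00, 0.00) ✓; ZW at 40.50° ✓; |ZW| = 29.30 ✓; ∠ZWL = 113.4° ✓; |WL| = 36.90 ✓; ∠(WL, LG) = 90.04° ✓; |LG| = 1.200 ✗.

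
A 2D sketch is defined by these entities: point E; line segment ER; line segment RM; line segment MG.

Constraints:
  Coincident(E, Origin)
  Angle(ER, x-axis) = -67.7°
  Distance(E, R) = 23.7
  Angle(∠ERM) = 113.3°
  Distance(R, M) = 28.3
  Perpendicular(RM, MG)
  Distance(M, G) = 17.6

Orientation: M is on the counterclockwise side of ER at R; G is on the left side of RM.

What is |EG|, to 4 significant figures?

37.90

E is at the origin; ER runs at -67.7° with length 23.7, so R = 23.7·(cos -67.7°, sin -67.7°) = (8.993, -21.93). ∠ERM = 113.3°, so RM runs at -67.7° + (180° − 113.3°) = -1.000° from the x-axis; with |RM| = 28.3, M = R + 28.3·(cos -1.000°, sin -1.000°) = (37.29, -22.42). The perpendicularity gives MG at right angles to RM; with |MG| = 17.6 on the left of RM, G = M + 17.6·(0.01745, 0.9998) = (37.60, -4.824). Then |EG| = |G − E| = 37.90.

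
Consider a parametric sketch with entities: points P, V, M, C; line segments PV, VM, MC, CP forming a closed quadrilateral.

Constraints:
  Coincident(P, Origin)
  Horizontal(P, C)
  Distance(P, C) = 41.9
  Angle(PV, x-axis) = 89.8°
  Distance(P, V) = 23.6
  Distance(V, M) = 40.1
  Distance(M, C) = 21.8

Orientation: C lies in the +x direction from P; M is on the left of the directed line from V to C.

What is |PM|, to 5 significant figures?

45.643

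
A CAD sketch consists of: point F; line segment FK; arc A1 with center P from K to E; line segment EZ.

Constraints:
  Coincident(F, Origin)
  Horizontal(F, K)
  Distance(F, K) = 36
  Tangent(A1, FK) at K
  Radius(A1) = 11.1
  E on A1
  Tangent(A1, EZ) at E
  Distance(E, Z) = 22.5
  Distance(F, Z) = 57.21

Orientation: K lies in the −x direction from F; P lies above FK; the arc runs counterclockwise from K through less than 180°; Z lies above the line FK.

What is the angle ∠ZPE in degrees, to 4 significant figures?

63.74°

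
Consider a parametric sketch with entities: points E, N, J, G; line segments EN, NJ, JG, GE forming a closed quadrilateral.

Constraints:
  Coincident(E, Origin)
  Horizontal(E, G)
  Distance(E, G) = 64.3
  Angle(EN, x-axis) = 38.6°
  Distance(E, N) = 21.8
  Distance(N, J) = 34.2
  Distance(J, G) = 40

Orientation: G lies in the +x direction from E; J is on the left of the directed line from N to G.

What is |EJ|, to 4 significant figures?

56.00

E is at the origin; EG is horizontal with |EG| = 64.3 and G in +x, so G = (64.3, 0). EN runs at 38.6° with |EN| = 21.8, so N = (17.04, 13.60). J is determined by |NJ| = 34.2 and |JG| = 40.0 together: it lies at the intersection of circle(N, 34.2) and circle(G, 40.0). With |NG| = 49.18, the foot of the radical line on NG is 20.22 from N and the perpendicular offset is √(34.2² − 20.22²) = 27.59. Taking the left-of-NG solution: J = (44.09, 34.52).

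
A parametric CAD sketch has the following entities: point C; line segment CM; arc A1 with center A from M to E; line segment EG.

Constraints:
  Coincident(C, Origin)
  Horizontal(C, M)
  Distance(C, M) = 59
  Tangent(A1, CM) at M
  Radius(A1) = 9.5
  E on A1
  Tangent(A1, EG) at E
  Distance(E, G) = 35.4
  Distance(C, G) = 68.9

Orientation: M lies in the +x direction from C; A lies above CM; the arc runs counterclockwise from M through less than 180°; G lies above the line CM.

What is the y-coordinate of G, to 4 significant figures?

45.44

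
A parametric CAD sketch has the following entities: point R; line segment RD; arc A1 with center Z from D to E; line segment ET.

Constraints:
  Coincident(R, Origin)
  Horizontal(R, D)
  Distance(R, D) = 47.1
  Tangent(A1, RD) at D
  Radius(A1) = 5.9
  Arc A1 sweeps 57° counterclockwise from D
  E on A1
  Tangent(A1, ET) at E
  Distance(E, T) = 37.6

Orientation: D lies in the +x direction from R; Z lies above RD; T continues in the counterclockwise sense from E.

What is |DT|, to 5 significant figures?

42.633

R is at the origin; R and D share the same y with |RD| = 47.1 and D on the +x side, so D = (47.100, 0.0000). Tangency of A1 to RD means the radius ZD is perpendicular to RD, so Z = D + (0, 5.9) = (47.100, 5.9000). On A1, D sits at bearing -90° from Z; a 57° counterclockwise sweep puts E at bearing -33°, so E = Z + 5.9·(cos -33°, sin -33°) = (52.048, 2.6866). Since A1 is tangent to ET there, ZE ⟂ ET, so ET runs along (−sin -33°, cos -33°); with |ET| = 37.6, T = (72.527, 34.221). Then |DT| = |T − D| = 42.633.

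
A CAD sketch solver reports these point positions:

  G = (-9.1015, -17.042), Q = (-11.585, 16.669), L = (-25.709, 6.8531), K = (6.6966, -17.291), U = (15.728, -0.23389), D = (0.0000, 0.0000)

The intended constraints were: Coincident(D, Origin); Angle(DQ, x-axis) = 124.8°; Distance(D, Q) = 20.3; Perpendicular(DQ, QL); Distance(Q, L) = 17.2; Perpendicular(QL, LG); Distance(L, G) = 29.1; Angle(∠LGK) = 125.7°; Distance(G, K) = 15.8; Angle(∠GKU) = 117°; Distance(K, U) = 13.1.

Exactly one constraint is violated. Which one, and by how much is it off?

Distance(K, U) = 13.1 — off by 6.20.

D = (0.00, 0.00) ✓; DQ at 124.8° ✓; |DQ| = 20.30 ✓; ∠(DQ, QL) = 90.00° ✓; |QL| = 17.20 ✓; ∠(QL, LG) = 90.00° ✓; |LG| = 29.10 ✓; ∠LGK = 125.7° ✓; |GK| = 15.80 ✓; ∠GKU = 117.0° ✓; |KU| = 19.30 ✗.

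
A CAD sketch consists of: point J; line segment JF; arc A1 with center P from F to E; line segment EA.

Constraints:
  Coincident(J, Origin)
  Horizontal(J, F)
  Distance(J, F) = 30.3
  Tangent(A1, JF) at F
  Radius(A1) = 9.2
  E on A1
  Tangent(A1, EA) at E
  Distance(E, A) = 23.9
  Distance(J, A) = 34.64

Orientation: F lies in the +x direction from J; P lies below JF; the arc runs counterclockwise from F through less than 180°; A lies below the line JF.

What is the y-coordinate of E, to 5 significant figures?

-7.2459

J is at the origin; J and F share the same y with |JF| = 30.3 and F on the +x side, so F = (30.300, 0.0000). Tangency of A1 to JF means the radius PF is perpendicular to JF, so P = F + (0, -9.2) = (30.300, -9.2000). Since PE ⟂ EA (tangency), |PA| = √(9.2² + 23.9²) = 25.610 regardless of where E sits on A1. So A lies on both circle(J, 34.64) and circle(P, 25.610); the below-JF intersection is A = (16.234, -30.601). E is the foot of the tangent from A: E = (21.310, -7.2459).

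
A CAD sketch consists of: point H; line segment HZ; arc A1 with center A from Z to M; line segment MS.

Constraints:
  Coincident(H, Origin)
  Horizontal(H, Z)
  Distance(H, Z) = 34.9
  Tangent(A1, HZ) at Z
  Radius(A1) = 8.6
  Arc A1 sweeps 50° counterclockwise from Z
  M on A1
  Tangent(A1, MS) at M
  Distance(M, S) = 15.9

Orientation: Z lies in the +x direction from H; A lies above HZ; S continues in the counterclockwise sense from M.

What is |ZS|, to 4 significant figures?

22.70

On A1, Z sits at bearing -90° from A; a 50° counterclockwise sweep puts M at bearing -40°, so M = A + 8.6·(cos -40°, sin -40°) = (41.49, 3.072). The tangent condition forces AM to be normal to MS, so MS runs along (−sin -40°, cos -40°); with |MS| = 15.9, S = (51.71, 15.25). Then |ZS| = |S − Z| = 22.70.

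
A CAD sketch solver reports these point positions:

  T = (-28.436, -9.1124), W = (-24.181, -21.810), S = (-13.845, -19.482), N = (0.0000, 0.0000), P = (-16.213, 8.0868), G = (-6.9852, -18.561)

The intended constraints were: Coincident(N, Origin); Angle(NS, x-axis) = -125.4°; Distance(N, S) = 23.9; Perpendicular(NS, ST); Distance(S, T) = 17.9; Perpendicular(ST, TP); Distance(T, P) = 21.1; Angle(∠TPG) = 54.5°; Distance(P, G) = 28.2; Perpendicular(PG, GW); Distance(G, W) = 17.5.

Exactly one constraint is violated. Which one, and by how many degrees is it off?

Perpendicular(PG, GW) — off by 8.40°.

N = (0.00, 0.00) ✓; NS at -125.4° ✓; |NS| = 23.90 ✓; ∠(NS, ST) = 90.00° ✓; |ST| = 17.90 ✓; ∠(ST, TP) = 90.00° ✓; |TP| = 21.10 ✓; ∠TPG = 54.50° ✓; |PG| = 28.20 ✓; ∠(PG, GW) = 98.40° ✗; |GW| = 17.50 ✓.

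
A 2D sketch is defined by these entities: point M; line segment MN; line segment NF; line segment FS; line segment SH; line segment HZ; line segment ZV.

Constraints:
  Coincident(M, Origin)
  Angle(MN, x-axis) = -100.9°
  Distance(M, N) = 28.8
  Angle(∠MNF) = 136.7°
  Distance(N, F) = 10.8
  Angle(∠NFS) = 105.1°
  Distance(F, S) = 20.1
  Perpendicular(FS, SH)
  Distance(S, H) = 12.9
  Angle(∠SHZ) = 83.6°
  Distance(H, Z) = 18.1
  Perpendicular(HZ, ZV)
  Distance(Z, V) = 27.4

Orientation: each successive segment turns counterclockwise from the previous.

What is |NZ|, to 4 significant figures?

4.947

FS is perpendicular to SH, so SH runs at 107.3°; with |SH| = 12.9, H = (15.70, -19.11). ∠SHZ = 83.6° gives HZ at -156.3° from the x-axis; with |HZ| = 18.1, Z = (-0.8780, -26.38). Then |NZ| = |Z − N| = 4.947.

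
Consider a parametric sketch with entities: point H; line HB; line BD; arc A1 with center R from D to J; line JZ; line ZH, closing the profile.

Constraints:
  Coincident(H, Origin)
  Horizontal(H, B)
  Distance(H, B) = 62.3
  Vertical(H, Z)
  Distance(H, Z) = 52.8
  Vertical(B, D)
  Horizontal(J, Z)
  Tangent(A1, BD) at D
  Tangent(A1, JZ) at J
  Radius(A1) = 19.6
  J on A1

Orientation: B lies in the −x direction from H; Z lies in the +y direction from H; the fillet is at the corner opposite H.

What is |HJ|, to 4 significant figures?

67.91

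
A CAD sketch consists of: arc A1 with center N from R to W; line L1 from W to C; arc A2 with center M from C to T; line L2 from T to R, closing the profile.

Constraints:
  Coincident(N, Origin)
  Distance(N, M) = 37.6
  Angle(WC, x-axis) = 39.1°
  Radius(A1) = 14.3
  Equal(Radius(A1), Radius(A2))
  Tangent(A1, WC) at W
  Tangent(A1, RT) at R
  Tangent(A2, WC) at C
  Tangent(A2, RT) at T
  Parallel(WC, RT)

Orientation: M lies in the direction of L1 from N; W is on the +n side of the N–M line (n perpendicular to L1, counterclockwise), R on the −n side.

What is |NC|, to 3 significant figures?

40.2

The slot axis is L1's direction at 39.1°, so u = (cos 39.1°, sin 39.1°) = (0.776, 0.631) and n = (−sin 39.1°, cos 39.1°) = (-0.631, 0.776). N is at the origin and M lies 37.6 along u from N, so M = 37.6·u = (29.2, 23.7). Tangency of A1 to both parallel lines with radius 14.3 puts W and R at N ± 14.3·n: W = (-9.02, 11.1), R = (9.02, -11.1). Equal radii place C and T the same way about M: C = M + 14.3·n = (20.2, 34.8), T = M − 14.3·n = (38.2, 12.6). Then |NC| = |C − N| = 40.2.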